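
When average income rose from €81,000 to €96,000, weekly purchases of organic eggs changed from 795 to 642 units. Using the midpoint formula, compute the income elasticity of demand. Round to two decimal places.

ΔQ = -153, ΔI = 15000. Midpoints: Ī = 88,500, Q̄ = 718.5.
ε_I = (ΔQ/ΔI)(Ī/Q̄) = (-153/15000)(88500/718.5).
ε_I < 0, so the good is inferior.

-1.26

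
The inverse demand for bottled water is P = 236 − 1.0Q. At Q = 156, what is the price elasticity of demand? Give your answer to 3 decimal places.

-0.513

At Q = 156, P = 236 − 1.0(156) = 80.00.
dP/dQ = −1.0, so dQ/dP = 1/(−1.0) = -1.000.
ε = (dQ/dP)(P/Q) = (-1.000)(80.00/156).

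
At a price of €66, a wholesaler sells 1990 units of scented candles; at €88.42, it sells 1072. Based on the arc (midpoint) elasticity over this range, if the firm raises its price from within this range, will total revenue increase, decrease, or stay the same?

decrease

Arc ε = (-918/22.42)(77.21/1531.0) ≈ -2.065.
|ε| = 2.06 > 1, so demand is elastic. A price rise therefore reduces total revenue.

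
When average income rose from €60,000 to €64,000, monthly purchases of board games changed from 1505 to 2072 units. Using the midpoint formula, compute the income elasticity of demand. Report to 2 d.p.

4.91

ΔQ = 567, ΔI = 4000. Midpoints: Ī = 62,000, Q̄ = 1788.5.
ε_I = (ΔQ/ΔI)(Ī/Q̄) = (567/4000)(62000/1788.5).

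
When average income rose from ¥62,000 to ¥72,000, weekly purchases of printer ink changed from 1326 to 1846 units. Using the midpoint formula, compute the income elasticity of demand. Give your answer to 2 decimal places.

ΔQ = 520, ΔI = 10000. Midpoints: Ī = 67,000, Q̄ = 1586.0.
ε_I = (ΔQ/ΔI)(Ī/Q̄) = (520/10000)(67000/1586.0).

2.20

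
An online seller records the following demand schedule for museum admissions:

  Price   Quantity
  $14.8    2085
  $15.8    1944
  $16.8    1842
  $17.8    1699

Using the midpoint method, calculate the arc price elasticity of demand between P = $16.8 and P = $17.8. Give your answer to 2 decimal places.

At P = 16.8, Q = 1842; at P = 17.8, Q = 1699.
ΔQ = -143, ΔP = 1.0. Midpoints: P̄ = 17.30, Q̄ = 1770.5.
ε = (ΔQ/ΔP)(P̄/Q̄) = (-143/1.0)(17.30/1770.5).

-1.40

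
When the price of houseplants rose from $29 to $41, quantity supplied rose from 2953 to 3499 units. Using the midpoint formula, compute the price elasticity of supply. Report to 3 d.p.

0.494

ΔQ = 3499 − 2953 = 546; ΔP = 41 − 29 = 12.
Midpoints: P̄ = 35.00, Q̄ = 3226.0.
ε_s = (ΔQ/ΔP)(P̄/Q̄) = (546/12)(35.00/3226.0).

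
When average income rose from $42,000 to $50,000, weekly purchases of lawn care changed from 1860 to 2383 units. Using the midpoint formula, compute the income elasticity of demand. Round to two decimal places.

1.42

ΔQ = 523, ΔI = 8000. Midpoints: Ī = 46,000, Q̄ = 2121.5.
ε_I = (ΔQ/ΔI)(Ī/Q̄) = (523/8000)(46000/2121.5).
ε_I > 0, so the good is normal.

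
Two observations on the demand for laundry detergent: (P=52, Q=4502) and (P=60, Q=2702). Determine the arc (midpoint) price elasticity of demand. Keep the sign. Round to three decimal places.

-3.498

ΔQ = 2702 − 4502 = -1800; ΔP = 60 − 52 = 8.
Midpoints: P̄ = 56.00, Q̄ = 3602.0.
ε = (ΔQ/ΔP)(P̄/Q̄) = (-1800/8)(56.00/3602.0).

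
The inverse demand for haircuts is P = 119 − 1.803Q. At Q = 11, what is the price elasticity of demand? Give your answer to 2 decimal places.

At Q = 11, P = 119 − 1.803(11) = 99.17.
dP/dQ = −1.803, so dQ/dP = 1/(−1.803) = -0.555.
ε = (dQ/dP)(P/Q) = (-0.555)(99.17/11).

-5.00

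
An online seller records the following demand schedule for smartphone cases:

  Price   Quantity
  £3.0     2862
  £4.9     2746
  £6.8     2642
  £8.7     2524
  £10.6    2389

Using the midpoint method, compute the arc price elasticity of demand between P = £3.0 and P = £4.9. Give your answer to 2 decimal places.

At P = 3.0, Q = 2862; at P = 4.9, Q = 2746.
ΔQ = -116, ΔP = 1.9. Midpoints: P̄ = 3.95, Q̄ = 2804.0.
ε = (ΔQ/ΔP)(P̄/Q̄) = (-116/1.9)(3.95/2804.0).

-0.09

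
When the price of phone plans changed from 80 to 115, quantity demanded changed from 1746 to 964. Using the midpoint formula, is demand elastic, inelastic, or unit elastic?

elastic

Arc ε ≈ -1.608.
|ε| = 1.61 > 1.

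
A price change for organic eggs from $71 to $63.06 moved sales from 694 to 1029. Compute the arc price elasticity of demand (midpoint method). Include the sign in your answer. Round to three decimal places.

-3.283

ΔQ = 1029 − 694 = 335; ΔP = 63.06 − 71 = -7.94.
Midpoints: P̄ = 67.03, Q̄ = 861.5.
ε = (ΔQ/ΔP)(P̄/Q̄) = (335/-7.94)(67.03/861.5).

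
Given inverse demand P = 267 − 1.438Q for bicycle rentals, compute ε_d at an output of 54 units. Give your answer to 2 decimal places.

At Q = 54, P = 267 − 1.438(54) = 189.35.
dP/dQ = −1.438, so dQ/dP = 1/(−1.438) = -0.695.
ε = (dQ/dP)(P/Q) = (-0.695)(189.35/54).

-2.44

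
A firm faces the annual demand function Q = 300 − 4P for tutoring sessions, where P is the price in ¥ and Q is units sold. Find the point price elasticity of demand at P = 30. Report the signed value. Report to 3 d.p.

-0.667

At P = 30, Q = 180.
dQ/dP = −4.
ε = (dQ/dP)(P/Q) = (-4)(30/180).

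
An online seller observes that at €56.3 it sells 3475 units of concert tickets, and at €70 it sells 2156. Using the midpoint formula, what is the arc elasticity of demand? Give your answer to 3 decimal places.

ΔQ = 2156 − 3475 = -1319; ΔP = 70 − 56.3 = 13.7.
Midpoints: P̄ = 63.15, Q̄ = 2815.5.
ε = (ΔQ/ΔP)(P̄/Q̄) = (-1319/13.7)(63.15/2815.5).

-2.159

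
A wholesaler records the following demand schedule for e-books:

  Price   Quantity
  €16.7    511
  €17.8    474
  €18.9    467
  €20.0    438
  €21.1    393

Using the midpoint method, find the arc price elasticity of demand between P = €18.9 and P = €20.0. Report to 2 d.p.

At P = 18.9, Q = 467; at P = 20.0, Q = 438.
ΔQ = -29, ΔP = 1.1. Midpoints: P̄ = 19.45, Q̄ = 452.5.
ε = (ΔQ/ΔP)(P̄/Q̄) = (-29/1.1)(19.45/452.5).

-1.13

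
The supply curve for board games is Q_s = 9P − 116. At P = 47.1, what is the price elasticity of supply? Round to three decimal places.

At P = 47.1, Q_s = 307.90.
dQ_s/dP = 9.
ε_s = (dQ_s/dP)(P/Q_s) = (9)(47.1/307.90).

1.377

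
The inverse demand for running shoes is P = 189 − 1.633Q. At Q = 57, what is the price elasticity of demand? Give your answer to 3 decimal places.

At Q = 57, P = 189 − 1.633(57) = 95.92.
dP/dQ = −1.633, so dQ/dP = 1/(−1.633) = -0.612.
ε = (dQ/dP)(P/Q) = (-0.612)(95.92/57).

-1.030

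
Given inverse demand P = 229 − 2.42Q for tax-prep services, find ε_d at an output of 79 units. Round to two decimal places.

At Q = 79, P = 229 − 2.42(79) = 37.82.
dP/dQ = −2.42, so dQ/dP = 1/(−2.42) = -0.413.
ε = (dQ/dP)(P/Q) = (-0.413)(37.82/79).

-0.20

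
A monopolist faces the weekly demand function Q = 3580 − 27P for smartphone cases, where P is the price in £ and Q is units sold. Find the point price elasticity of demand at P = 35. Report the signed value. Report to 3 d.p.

At P = 35, Q = 2635.
dQ/dP = −27.
ε = (dQ/dP)(P/Q) = (-27)(35/2635).

-0.359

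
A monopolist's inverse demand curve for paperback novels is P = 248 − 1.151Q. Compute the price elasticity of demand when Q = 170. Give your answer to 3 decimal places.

-0.267

At Q = 170, P = 248 − 1.151(170) = 52.33.
dP/dQ = −1.151, so dQ/dP = 1/(−1.151) = -0.869.
ε = (dQ/dP)(P/Q) = (-0.869)(52.33/170).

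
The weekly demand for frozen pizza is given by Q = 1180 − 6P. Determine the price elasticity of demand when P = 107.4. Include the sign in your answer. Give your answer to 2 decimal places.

At P = 107.4, Q = 535.600.
dQ/dP = −6.
ε = (dQ/dP)(P/Q) = (-6)(107.4/535.600).
|ε| > 1, so demand is elastic at this price.

-1.20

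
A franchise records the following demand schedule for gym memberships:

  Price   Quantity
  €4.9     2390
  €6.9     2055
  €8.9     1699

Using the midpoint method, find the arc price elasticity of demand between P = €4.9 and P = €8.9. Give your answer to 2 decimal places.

-0.58

At P = 4.9, Q = 2390; at P = 8.9, Q = 1699.
ΔQ = -691, ΔP = 4.0. Midpoints: P̄ = 6.90, Q̄ = 2044.5.
ε = (ΔQ/ΔP)(P̄/Q̄) = (-691/4.0)(6.90/2044.5).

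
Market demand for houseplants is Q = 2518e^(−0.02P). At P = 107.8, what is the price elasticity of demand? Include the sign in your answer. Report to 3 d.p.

-2.156

At P = 107.8, Q = 291.553.
dQ/dP = −0.02·2518e^(−0.02P) = −0.02Q = -5.831.
ε = (dQ/dP)(P/Q) = (-5.831)(107.8/291.553).
|ε| > 1, so demand is elastic at this price.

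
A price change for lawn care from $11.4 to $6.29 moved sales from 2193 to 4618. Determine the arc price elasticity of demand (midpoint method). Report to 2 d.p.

-1.23

ΔQ = 4618 − 2193 = 2425; ΔP = 6.29 − 11.4 = -5.11.
Midpoints: P̄ = 8.85, Q̄ = 3405.5.
ε = (ΔQ/ΔP)(P̄/Q̄) = (2425/-5.11)(8.85/3405.5).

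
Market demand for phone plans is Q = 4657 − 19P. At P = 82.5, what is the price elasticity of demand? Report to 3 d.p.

At P = 82.5, Q = 3089.500.
dQ/dP = −19.
ε = (dQ/dP)(P/Q) = (-19)(82.5/3089.500).
|ε| < 1, so demand is inelastic at this price.

-0.507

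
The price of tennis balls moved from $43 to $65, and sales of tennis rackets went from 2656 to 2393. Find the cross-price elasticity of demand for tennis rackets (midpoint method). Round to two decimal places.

ΔQ_x = 2393 − 2656 = -263; ΔP_y = 65 − 43 = 22.
Midpoints: P̄_y = 54.00, Q̄_x = 2524.5.
ε_xy = (ΔQ_x/ΔP_y)(P̄_y/Q̄_x) = (-263/22)(54.00/2524.5).
ε_xy < 0, so the goods are complements.

-0.26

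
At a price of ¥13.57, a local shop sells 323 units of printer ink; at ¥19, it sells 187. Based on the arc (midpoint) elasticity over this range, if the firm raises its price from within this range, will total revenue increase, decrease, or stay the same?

decrease

Arc ε = (-136/5.43)(16.29/255.0) ≈ -1.600.
|ε| = 1.60 > 1, so demand is elastic. A price rise therefore reduces total revenue.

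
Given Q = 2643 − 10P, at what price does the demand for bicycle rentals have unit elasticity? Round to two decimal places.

For linear demand Q = a − bP, ε = −bP/(a − bP). |ε| = 1 when bP = a − bP, i.e. P = a/(2b).
P = 2643/(2·10) = 2643/20 = 132.1500.

132.15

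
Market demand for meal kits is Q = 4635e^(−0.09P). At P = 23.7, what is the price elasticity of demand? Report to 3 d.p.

-2.133

At P = 23.7, Q = 549.161.
dQ/dP = −0.09·4635e^(−0.09P) = −0.09Q = -49.424.
ε = (dQ/dP)(P/Q) = (-49.424)(23.7/549.161).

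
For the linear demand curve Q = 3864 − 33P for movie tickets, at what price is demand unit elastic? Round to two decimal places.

For linear demand Q = a − bP, ε = −bP/(a − bP). |ε| = 1 when bP = a − bP, i.e. P = a/(2b).
P = 3864/(2·33) = 3864/66 = 58.5455.

58.55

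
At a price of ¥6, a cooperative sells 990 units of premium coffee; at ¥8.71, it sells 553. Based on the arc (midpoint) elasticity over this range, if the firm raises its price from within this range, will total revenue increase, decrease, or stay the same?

Arc ε = (-437/2.71)(7.36/771.5) ≈ -1.537.
|ε| = 1.54 > 1, so demand is elastic. A price rise therefore reduces total revenue.

decrease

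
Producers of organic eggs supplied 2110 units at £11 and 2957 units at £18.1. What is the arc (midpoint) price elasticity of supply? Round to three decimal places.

ΔQ = 2957 − 2110 = 847; ΔP = 18.1 − 11 = 7.1.
Midpoints: P̄ = 14.55, Q̄ = 2533.5.
ε_s = (ΔQ/ΔP)(P̄/Q̄) = (847/7.1)(14.55/2533.5).

0.685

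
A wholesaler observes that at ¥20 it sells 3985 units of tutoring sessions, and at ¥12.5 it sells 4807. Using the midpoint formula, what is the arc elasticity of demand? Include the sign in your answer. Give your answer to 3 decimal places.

-0.405

ΔQ = 4807 − 3985 = 822; ΔP = 12.5 − 20 = -7.5.
Midpoints: P̄ = 16.25, Q̄ = 4396.0.
ε = (ΔQ/ΔP)(P̄/Q̄) = (822/-7.5)(16.25/4396.0).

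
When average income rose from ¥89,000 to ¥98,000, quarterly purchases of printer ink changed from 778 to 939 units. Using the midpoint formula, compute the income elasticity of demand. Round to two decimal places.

ΔQ = 161, ΔI = 9000. Midpoints: Ī = 93,500, Q̄ = 858.5.
ε_I = (ΔQ/ΔI)(Ī/Q̄) = (161/9000)(93500/858.5).

1.95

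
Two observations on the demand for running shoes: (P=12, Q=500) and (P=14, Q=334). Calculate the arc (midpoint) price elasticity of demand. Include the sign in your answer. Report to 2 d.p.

ΔQ = 334 − 500 = -166; ΔP = 14 − 12 = 2.
Midpoints: P̄ = 13.00, Q̄ = 417.0.
ε = (ΔQ/ΔP)(P̄/Q̄) = (-166/2)(13.00/417.0).

-2.59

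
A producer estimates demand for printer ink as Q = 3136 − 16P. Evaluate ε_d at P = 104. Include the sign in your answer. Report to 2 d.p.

At P = 104, Q = 1472.
dQ/dP = −16.
ε = (dQ/dP)(P/Q) = (-16)(104/1472).

-1.13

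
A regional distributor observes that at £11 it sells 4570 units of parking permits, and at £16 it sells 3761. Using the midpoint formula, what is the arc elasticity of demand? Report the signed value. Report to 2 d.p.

ΔQ = 3761 − 4570 = -809; ΔP = 16 − 11 = 5.
Midpoints: P̄ = 13.50, Q̄ = 4165.5.
ε = (ΔQ/ΔP)(P̄/Q̄) = (-809/5)(13.50/4165.5).

-0.52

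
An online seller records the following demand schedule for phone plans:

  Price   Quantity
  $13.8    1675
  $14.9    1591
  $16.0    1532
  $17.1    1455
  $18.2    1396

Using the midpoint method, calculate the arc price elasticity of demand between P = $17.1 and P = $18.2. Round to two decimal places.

-0.66

At P = 17.1, Q = 1455; at P = 18.2, Q = 1396.
ΔQ = -59, ΔP = 1.1. Midpoints: P̄ = 17.65, Q̄ = 1425.5.
ε = (ΔQ/ΔP)(P̄/Q̄) = (-59/1.1)(17.65/1425.5).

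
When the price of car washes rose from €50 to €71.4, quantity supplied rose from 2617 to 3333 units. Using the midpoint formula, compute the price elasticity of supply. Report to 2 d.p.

0.68

ΔQ = 3333 − 2617 = 716; ΔP = 71.4 − 50 = 21.4.
Midpoints: P̄ = 60.70, Q̄ = 2975.0.
ε_s = (ΔQ/ΔP)(P̄/Q̄) = (716/21.4)(60.70/2975.0).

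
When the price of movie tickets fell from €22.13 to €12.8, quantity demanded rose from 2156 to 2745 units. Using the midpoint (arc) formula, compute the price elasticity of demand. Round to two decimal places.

-0.45

ΔQ = 2745 − 2156 = 589; ΔP = 12.8 − 22.13 = -9.33.
Midpoints: P̄ = 17.46, Q̄ = 2450.5.
ε = (ΔQ/ΔP)(P̄/Q̄) = (589/-9.33)(17.46/2450.5).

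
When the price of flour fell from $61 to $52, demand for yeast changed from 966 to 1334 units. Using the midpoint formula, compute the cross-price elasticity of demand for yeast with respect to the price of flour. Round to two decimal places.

-2.01

ΔQ_x = 1334 − 966 = 368; ΔP_y = 52 − 61 = -9.
Midpoints: P̄_y = 56.50, Q̄_x = 1150.0.
ε_xy = (ΔQ_x/ΔP_y)(P̄_y/Q̄_x) = (368/-9)(56.50/1150.0).
ε_xy < 0, so the goods are complements.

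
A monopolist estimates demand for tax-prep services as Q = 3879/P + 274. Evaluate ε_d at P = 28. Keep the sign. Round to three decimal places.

At P = 28, Q = 412.536.
dQ/dP = −3879/P² = -4.948.
ε = (dQ/dP)(P/Q) = (-4.948)(28/412.536).
|ε| < 1, so demand is inelastic at this price.

-0.336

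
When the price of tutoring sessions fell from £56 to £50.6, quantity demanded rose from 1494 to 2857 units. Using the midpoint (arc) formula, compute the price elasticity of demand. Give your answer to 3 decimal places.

-6.184

ΔQ = 2857 − 1494 = 1363; ΔP = 50.6 − 56 = -5.4.
Midpoints: P̄ = 53.30, Q̄ = 2175.5.
ε = (ΔQ/ΔP)(P̄/Q̄) = (1363/-5.4)(53.30/2175.5).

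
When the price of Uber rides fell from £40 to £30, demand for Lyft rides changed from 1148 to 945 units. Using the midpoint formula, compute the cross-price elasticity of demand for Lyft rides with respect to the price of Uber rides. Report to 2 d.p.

0.68

ΔQ_x = 945 − 1148 = -203; ΔP_y = 30 − 40 = -10.
Midpoints: P̄_y = 35.00, Q̄_x = 1046.5.
ε_xy = (ΔQ_x/ΔP_y)(P̄_y/Q̄_x) = (-203/-10)(35.00/1046.5).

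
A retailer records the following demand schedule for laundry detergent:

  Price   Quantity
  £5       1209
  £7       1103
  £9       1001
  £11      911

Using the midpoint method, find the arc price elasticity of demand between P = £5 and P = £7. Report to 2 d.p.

At P = 5, Q = 1209; at P = 7, Q = 1103.
ΔQ = -106, ΔP = 2. Midpoints: P̄ = 6.00, Q̄ = 1156.0.
ε = (ΔQ/ΔP)(P̄/Q̄) = (-106/2)(6.00/1156.0).

-0.28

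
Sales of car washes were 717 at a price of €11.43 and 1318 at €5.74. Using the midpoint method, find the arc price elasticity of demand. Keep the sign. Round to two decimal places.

-0.89

ΔQ = 1318 − 717 = 601; ΔP = 5.74 − 11.43 = -5.69.
Midpoints: P̄ = 8.59, Q̄ = 1017.5.
ε = (ΔQ/ΔP)(P̄/Q̄) = (601/-5.69)(8.59/1017.5).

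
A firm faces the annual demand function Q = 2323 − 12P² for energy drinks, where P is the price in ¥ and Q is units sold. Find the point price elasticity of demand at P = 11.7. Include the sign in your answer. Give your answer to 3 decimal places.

At P = 11.7, Q = 680.320.
dQ/dP = −24P = -280.800.
ε = (dQ/dP)(P/Q) = (-280.800)(11.7/680.320).

-4.829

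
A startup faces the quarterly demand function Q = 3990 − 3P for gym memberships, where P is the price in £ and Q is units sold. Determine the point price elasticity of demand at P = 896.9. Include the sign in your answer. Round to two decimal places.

-2.07

At P = 896.9, Q = 1299.300.
dQ/dP = −3.
ε = (dQ/dP)(P/Q) = (-3)(896.9/1299.300).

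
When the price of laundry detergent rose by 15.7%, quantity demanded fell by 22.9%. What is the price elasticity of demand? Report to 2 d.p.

ε = %ΔQ / %ΔP = (-22.9)/(15.7) = -1.459.

-1.46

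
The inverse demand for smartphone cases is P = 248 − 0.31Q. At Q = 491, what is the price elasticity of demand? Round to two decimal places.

At Q = 491, P = 248 − 0.31(491) = 95.79.
dP/dQ = −0.31, so dQ/dP = 1/(−0.31) = -3.226.
ε = (dQ/dP)(P/Q) = (-3.226)(95.79/491).

-0.63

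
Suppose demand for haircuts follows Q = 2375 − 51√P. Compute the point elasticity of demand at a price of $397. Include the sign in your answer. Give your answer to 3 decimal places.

At P = 397, Q = 1358.832.
dQ/dP = −51/(2√P) = -1.280.
ε = (dQ/dP)(P/Q) = (-1.280)(397/1358.832).

-0.374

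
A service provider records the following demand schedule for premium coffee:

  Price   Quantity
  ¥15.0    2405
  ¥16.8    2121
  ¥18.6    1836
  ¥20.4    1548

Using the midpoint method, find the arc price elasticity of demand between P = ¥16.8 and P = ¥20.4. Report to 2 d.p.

-1.61

At P = 16.8, Q = 2121; at P = 20.4, Q = 1548.
ΔQ = -573, ΔP = 3.6. Midpoints: P̄ = 18.60, Q̄ = 1834.5.
ε = (ΔQ/ΔP)(P̄/Q̄) = (-573/3.6)(18.60/1834.5).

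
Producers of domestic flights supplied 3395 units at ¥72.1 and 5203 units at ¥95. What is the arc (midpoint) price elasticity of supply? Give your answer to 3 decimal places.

ΔQ = 5203 − 3395 = 1808; ΔP = 95 − 72.1 = 22.9.
Midpoints: P̄ = 83.55, Q̄ = 4299.0.
ε_s = (ΔQ/ΔP)(P̄/Q̄) = (1808/22.9)(83.55/4299.0).

1.534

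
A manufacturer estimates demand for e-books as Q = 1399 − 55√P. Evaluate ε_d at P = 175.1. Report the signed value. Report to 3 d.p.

-0.542

At P = 175.1, Q = 671.211.
dQ/dP = −55/(2√P) = -2.078.
ε = (dQ/dP)(P/Q) = (-2.078)(175.1/671.211).
|ε| < 1, so demand is inelastic at this price.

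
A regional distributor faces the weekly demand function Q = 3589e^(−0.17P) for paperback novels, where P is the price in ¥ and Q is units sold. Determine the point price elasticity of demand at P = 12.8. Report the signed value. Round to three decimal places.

At P = 12.8, Q = 407.332.
dQ/dP = −0.17·3589e^(−0.17P) = −0.17Q = -69.246.
ε = (dQ/dP)(P/Q) = (-69.246)(12.8/407.332).
|ε| > 1, so demand is elastic at this price.

-2.176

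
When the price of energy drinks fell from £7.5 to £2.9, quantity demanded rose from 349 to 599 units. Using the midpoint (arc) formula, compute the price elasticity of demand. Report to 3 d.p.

-0.596

ΔQ = 599 − 349 = 250; ΔP = 2.9 − 7.5 = -4.6.
Midpoints: P̄ = 5.20, Q̄ = 474.0.
ε = (ΔQ/ΔP)(P̄/Q̄) = (250/-4.6)(5.20/474.0).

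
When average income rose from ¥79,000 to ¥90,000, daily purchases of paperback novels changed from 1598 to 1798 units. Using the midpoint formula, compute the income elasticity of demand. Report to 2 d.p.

ΔQ = 200, ΔI = 11000. Midpoints: Ī = 84,500, Q̄ = 1698.0.
ε_I = (ΔQ/ΔI)(Ī/Q̄) = (200/11000)(84500/1698.0).

0.90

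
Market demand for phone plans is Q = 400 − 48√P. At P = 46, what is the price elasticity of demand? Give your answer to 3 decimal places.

At P = 46, Q = 74.448.
dQ/dP = −48/(2√P) = -3.539.
ε = (dQ/dP)(P/Q) = (-3.539)(46/74.448).
|ε| > 1, so demand is elastic at this price.

-2.186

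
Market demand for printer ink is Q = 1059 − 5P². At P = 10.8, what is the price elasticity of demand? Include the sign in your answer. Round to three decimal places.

-2.451

At P = 10.8, Q = 475.800.
dQ/dP = −10P = -108.
ε = (dQ/dP)(P/Q) = (-108)(10.8/475.800).
|ε| > 1, so demand is elastic at this price.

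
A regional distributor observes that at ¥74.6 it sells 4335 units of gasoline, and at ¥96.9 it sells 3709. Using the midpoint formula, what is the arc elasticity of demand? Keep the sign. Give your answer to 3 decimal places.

ΔQ = 3709 − 4335 = -626; ΔP = 96.9 − 74.6 = 22.3.
Midpoints: P̄ = 85.75, Q̄ = 4022.0.
ε = (ΔQ/ΔP)(P̄/Q̄) = (-626/22.3)(85.75/4022.0).

-0.598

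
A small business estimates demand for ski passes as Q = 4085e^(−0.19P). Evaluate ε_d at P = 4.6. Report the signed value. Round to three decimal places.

-0.874

At P = 4.6, Q = 1704.585.
dQ/dP = −0.19·4085e^(−0.19P) = −0.19Q = -323.871.
ε = (dQ/dP)(P/Q) = (-323.871)(4.6/1704.585).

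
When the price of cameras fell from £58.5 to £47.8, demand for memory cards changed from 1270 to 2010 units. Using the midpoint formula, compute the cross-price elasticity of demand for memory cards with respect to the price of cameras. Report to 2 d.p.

-2.24

ΔQ_x = 2010 − 1270 = 740; ΔP_y = 47.8 − 58.5 = -10.7.
Midpoints: P̄_y = 53.15, Q̄_x = 1640.0.
ε_xy = (ΔQ_x/ΔP_y)(P̄_y/Q̄_x) = (740/-10.7)(53.15/1640.0).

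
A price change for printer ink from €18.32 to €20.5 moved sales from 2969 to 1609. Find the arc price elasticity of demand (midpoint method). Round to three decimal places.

ΔQ = 1609 − 2969 = -1360; ΔP = 20.5 − 18.32 = 2.18.
Midpoints: P̄ = 19.41, Q̄ = 2289.0.
ε = (ΔQ/ΔP)(P̄/Q̄) = (-1360/2.18)(19.41/2289.0).

-5.290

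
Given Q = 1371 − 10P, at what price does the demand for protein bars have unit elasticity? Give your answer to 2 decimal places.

For linear demand Q = a − bP, ε = −bP/(a − bP). |ε| = 1 when bP = a − bP, i.e. P = a/(2b).
P = 1371/(2·10) = 1371/20 = 68.5500.

68.55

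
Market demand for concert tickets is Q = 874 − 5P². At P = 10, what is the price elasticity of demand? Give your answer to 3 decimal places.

At P = 10, Q = 374.
dQ/dP = −10P = -100.
ε = (dQ/dP)(P/Q) = (-100)(10/374).
|ε| > 1, so demand is elastic at this price.

-2.674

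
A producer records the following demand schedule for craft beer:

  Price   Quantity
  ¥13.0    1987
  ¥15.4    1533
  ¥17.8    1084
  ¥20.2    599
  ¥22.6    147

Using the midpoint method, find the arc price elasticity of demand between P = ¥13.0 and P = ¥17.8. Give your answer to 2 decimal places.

-1.89

At P = 13.0, Q = 1987; at P = 17.8, Q = 1084.
ΔQ = -903, ΔP = 4.8. Midpoints: P̄ = 15.40, Q̄ = 1535.5.
ε = (ΔQ/ΔP)(P̄/Q̄) = (-903/4.8)(15.40/1535.5).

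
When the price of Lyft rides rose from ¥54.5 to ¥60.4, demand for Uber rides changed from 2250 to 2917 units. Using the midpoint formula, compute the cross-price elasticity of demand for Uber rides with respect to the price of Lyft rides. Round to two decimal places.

2.51

ΔQ_x = 2917 − 2250 = 667; ΔP_y = 60.4 − 54.5 = 5.9.
Midpoints: P̄_y = 57.45, Q̄_x = 2583.5.
ε_xy = (ΔQ_x/ΔP_y)(P̄_y/Q̄_x) = (667/5.9)(57.45/2583.5).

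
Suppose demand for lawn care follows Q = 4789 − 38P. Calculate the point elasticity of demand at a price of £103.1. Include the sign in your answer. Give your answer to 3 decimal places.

At P = 103.1, Q = 871.200.
dQ/dP = −38.
ε = (dQ/dP)(P/Q) = (-38)(103.1/871.200).

-4.497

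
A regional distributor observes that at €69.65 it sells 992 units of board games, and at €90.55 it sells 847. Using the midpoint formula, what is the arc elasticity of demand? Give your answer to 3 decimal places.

ΔQ = 847 − 992 = -145; ΔP = 90.55 − 69.65 = 20.9.
Midpoints: P̄ = 80.10, Q̄ = 919.5.
ε = (ΔQ/ΔP)(P̄/Q̄) = (-145/20.9)(80.10/919.5).

-0.604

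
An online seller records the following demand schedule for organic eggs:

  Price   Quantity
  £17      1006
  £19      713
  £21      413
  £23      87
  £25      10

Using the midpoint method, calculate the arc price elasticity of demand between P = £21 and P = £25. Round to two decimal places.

At P = 21, Q = 413; at P = 25, Q = 10.
ΔQ = -403, ΔP = 4. Midpoints: P̄ = 23.00, Q̄ = 211.5.
ε = (ΔQ/ΔP)(P̄/Q̄) = (-403/4)(23.00/211.5).

-10.96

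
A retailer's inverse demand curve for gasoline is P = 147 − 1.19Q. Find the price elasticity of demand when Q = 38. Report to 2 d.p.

At Q = 38, P = 147 − 1.19(38) = 101.78.
dP/dQ = −1.19, so dQ/dP = 1/(−1.19) = -0.840.
ε = (dQ/dP)(P/Q) = (-0.840)(101.78/38).

-2.25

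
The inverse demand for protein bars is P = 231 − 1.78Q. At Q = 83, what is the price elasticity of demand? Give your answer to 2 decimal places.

At Q = 83, P = 231 − 1.78(83) = 83.26.
dP/dQ = −1.78, so dQ/dP = 1/(−1.78) = -0.562.
ε = (dQ/dP)(P/Q) = (-0.562)(83.26/83).

-0.56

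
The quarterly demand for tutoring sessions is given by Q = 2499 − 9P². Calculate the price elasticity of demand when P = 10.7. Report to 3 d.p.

At P = 10.7, Q = 1468.590.
dQ/dP = −18P = -192.600.
ε = (dQ/dP)(P/Q) = (-192.600)(10.7/1468.590).

-1.403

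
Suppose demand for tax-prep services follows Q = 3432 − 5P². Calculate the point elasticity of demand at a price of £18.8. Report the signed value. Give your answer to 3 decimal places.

At P = 18.8, Q = 1664.800.
dQ/dP = −10P = -188.
ε = (dQ/dP)(P/Q) = (-188)(18.8/1664.800).
|ε| > 1, so demand is elastic at this price.

-2.123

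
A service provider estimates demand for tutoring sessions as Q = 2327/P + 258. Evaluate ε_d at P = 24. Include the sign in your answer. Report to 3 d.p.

-0.273

At P = 24, Q = 354.958.
dQ/dP = −2327/P² = -4.040.
ε = (dQ/dP)(P/Q) = (-4.040)(24/354.958).
|ε| < 1, so demand is inelastic at this price.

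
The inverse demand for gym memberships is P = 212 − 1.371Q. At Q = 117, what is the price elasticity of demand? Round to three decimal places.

At Q = 117, P = 212 − 1.371(117) = 51.59.
dP/dQ = −1.371, so dQ/dP = 1/(−1.371) = -0.729.
ε = (dQ/dP)(P/Q) = (-0.729)(51.59/117).

-0.322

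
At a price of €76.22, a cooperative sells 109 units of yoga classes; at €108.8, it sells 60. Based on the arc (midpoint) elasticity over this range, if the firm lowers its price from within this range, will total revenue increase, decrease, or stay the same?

increase

Arc ε = (-49/32.58)(92.51/84.5) ≈ -1.647.
|ε| = 1.65 > 1, so demand is elastic. A price cut therefore raises total revenue.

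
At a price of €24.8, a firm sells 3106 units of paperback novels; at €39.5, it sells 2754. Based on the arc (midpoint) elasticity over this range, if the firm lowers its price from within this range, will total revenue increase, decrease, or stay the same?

decrease

Arc ε = (-352/14.7)(32.15/2930.0) ≈ -0.263.
|ε| = 0.26 < 1, so demand is inelastic. A price cut therefore reduces total revenue.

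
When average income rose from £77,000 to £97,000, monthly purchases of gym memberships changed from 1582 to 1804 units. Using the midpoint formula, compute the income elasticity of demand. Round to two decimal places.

0.57

ΔQ = 222, ΔI = 20000. Midpoints: Ī = 87,000, Q̄ = 1693.0.
ε_I = (ΔQ/ΔI)(Ī/Q̄) = (222/20000)(87000/1693.0).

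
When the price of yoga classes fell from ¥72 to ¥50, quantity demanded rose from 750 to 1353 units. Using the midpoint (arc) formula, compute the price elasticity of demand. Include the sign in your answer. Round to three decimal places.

ΔQ = 1353 − 750 = 603; ΔP = 50 − 72 = -22.
Midpoints: P̄ = 61.00, Q̄ = 1051.5.
ε = (ΔQ/ΔP)(P̄/Q̄) = (603/-22)(61.00/1051.5).

-1.590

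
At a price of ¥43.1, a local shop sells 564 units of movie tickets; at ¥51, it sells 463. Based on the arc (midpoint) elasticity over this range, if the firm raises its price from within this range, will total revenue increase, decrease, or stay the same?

Arc ε = (-101/7.9)(47.05/513.5) ≈ -1.171.
|ε| = 1.17 > 1, so demand is elastic. A price rise therefore reduces total revenue.

decrease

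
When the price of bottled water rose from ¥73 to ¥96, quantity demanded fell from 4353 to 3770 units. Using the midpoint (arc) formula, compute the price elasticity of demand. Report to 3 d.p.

-0.527

ΔQ = 3770 − 4353 = -583; ΔP = 96 − 73 = 23.
Midpoints: P̄ = 84.50, Q̄ = 4061.5.
ε = (ΔQ/ΔP)(P̄/Q̄) = (-583/23)(84.50/4061.5).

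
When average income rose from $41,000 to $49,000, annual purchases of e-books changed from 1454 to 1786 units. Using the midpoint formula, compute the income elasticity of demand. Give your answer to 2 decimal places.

ΔQ = 332, ΔI = 8000. Midpoints: Ī = 45,000, Q̄ = 1620.0.
ε_I = (ΔQ/ΔI)(Ī/Q̄) = (332/8000)(45000/1620.0).

1.15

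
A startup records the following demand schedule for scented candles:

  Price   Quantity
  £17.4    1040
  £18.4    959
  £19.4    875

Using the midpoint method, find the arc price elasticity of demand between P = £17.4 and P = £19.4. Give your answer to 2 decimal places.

-1.59

At P = 17.4, Q = 1040; at P = 19.4, Q = 875.
ΔQ = -165, ΔP = 2.0. Midpoints: P̄ = 18.40, Q̄ = 957.5.
ε = (ΔQ/ΔP)(P̄/Q̄) = (-165/2.0)(18.40/957.5).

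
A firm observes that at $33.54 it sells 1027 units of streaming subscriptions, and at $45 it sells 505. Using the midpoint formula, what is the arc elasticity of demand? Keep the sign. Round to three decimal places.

-2.335

ΔQ = 505 − 1027 = -522; ΔP = 45 − 33.54 = 11.46.
Midpoints: P̄ = 39.27, Q̄ = 766.0.
ε = (ΔQ/ΔP)(P̄/Q̄) = (-522/11.46)(39.27/766.0).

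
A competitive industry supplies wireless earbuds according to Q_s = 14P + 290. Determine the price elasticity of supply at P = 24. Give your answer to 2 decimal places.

At P = 24, Q_s = 626.
dQ_s/dP = 14.
ε_s = (dQ_s/dP)(P/Q_s) = (14)(24/626).

0.54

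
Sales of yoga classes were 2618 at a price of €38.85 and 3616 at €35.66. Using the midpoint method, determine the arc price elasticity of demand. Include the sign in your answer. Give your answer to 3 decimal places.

ΔQ = 3616 − 2618 = 998; ΔP = 35.66 − 38.85 = -3.19.
Midpoints: P̄ = 37.25, Q̄ = 3117.0.
ε = (ΔQ/ΔP)(P̄/Q̄) = (998/-3.19)(37.25/3117.0).

-3.739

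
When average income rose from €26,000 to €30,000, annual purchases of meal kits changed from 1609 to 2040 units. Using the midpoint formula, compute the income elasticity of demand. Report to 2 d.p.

1.65

ΔQ = 431, ΔI = 4000. Midpoints: Ī = 28,000, Q̄ = 1824.5.
ε_I = (ΔQ/ΔI)(Ī/Q̄) = (431/4000)(28000/1824.5).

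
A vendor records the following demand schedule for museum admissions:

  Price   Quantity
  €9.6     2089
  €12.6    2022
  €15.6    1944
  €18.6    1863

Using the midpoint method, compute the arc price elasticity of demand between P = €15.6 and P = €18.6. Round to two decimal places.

At P = 15.6, Q = 1944; at P = 18.6, Q = 1863.
ΔQ = -81, ΔP = 3.0. Midpoints: P̄ = 17.10, Q̄ = 1903.5.
ε = (ΔQ/ΔP)(P̄/Q̄) = (-81/3.0)(17.10/1903.5).

-0.24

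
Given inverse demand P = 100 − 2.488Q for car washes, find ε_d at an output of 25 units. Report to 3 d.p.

At Q = 25, P = 100 − 2.488(25) = 37.80.
dP/dQ = −2.488, so dQ/dP = 1/(−2.488) = -0.402.
ε = (dQ/dP)(P/Q) = (-0.402)(37.80/25).

-0.608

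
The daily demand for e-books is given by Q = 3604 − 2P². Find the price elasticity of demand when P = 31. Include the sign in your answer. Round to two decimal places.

-2.29

At P = 31, Q = 1682.
dQ/dP = −4P = -124.
ε = (dQ/dP)(P/Q) = (-124)(31/1682).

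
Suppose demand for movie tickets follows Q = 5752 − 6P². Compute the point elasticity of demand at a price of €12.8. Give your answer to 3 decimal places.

-0.412

At P = 12.8, Q = 4768.960.
dQ/dP = −12P = -153.600.
ε = (dQ/dP)(P/Q) = (-153.600)(12.8/4768.960).
|ε| < 1, so demand is inelastic at this price.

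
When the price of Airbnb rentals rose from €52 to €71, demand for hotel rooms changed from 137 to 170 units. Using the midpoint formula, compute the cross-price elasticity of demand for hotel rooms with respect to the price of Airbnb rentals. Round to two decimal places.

0.70

ΔQ_x = 170 − 137 = 33; ΔP_y = 71 − 52 = 19.
Midpoints: P̄_y = 61.50, Q̄_x = 153.5.
ε_xy = (ΔQ_x/ΔP_y)(P̄_y/Q̄_x) = (33/19)(61.50/153.5).
ε_xy > 0, so the goods are substitutes.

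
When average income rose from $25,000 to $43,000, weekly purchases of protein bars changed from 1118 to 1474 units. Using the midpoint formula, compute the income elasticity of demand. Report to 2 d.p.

ΔQ = 356, ΔI = 18000. Midpoints: Ī = 34,000, Q̄ = 1296.0.
ε_I = (ΔQ/ΔI)(Ī/Q̄) = (356/18000)(34000/1296.0).

0.52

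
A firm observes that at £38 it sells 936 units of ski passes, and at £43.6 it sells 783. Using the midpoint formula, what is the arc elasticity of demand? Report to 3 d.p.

-1.297

ΔQ = 783 − 936 = -153; ΔP = 43.6 − 38 = 5.6.
Midpoints: P̄ = 40.80, Q̄ = 859.5.
ε = (ΔQ/ΔP)(P̄/Q̄) = (-153/5.6)(40.80/859.5).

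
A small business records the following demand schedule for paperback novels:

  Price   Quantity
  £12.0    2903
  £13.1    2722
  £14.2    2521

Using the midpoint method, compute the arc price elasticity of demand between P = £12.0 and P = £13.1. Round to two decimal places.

At P = 12.0, Q = 2903; at P = 13.1, Q = 2722.
ΔQ = -181, ΔP = 1.1. Midpoints: P̄ = 12.55, Q̄ = 2812.5.
ε = (ΔQ/ΔP)(P̄/Q̄) = (-181/1.1)(12.55/2812.5).

-0.73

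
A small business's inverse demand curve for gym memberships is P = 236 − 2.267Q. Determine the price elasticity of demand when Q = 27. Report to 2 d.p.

-2.86

At Q = 27, P = 236 − 2.267(27) = 174.79.
dP/dQ = −2.267, so dQ/dP = 1/(−2.267) = -0.441.
ε = (dQ/dP)(P/Q) = (-0.441)(174.79/27).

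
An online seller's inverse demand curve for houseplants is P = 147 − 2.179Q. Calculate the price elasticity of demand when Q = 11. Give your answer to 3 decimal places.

-5.133

At Q = 11, P = 147 − 2.179(11) = 123.03.
dP/dQ = −2.179, so dQ/dP = 1/(−2.179) = -0.459.
ε = (dQ/dP)(P/Q) = (-0.459)(123.03/11).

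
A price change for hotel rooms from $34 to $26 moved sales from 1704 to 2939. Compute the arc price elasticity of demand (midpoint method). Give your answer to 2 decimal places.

ΔQ = 2939 − 1704 = 1235; ΔP = 26 − 34 = -8.
Midpoints: P̄ = 30.00, Q̄ = 2321.5.
ε = (ΔQ/ΔP)(P̄/Q̄) = (1235/-8)(30.00/2321.5).

-1.99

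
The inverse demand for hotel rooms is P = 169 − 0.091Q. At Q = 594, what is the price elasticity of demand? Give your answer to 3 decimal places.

At Q = 594, P = 169 − 0.091(594) = 114.95.
dP/dQ = −0.091, so dQ/dP = 1/(−0.091) = -10.989.
ε = (dQ/dP)(P/Q) = (-10.989)(114.95/594).

-2.127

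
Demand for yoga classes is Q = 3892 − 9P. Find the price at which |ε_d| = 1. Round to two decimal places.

216.22

For linear demand Q = a − bP, ε = −bP/(a − bP). |ε| = 1 when bP = a − bP, i.e. P = a/(2b).
P = 3892/(2·9) = 3892/18 = 216.2222.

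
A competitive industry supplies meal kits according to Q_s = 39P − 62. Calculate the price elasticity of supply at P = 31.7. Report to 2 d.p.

1.05

At P = 31.7, Q_s = 1174.30.
dQ_s/dP = 39.
ε_s = (dQ_s/dP)(P/Q_s) = (39)(31.7/1174.30).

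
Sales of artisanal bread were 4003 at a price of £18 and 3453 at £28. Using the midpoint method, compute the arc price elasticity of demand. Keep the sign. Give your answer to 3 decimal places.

-0.339

ΔQ = 3453 − 4003 = -550; ΔP = 28 − 18 = 10.
Midpoints: P̄ = 23.00, Q̄ = 3728.0.
ε = (ΔQ/ΔP)(P̄/Q̄) = (-550/10)(23.00/3728.0).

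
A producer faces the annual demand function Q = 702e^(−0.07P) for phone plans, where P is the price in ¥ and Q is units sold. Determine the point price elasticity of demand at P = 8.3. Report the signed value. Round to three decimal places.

At P = 8.3, Q = 392.656.
dQ/dP = −0.07·702e^(−0.07P) = −0.07Q = -27.486.
ε = (dQ/dP)(P/Q) = (-27.486)(8.3/392.656).
|ε| < 1, so demand is inelastic at this price.

-0.581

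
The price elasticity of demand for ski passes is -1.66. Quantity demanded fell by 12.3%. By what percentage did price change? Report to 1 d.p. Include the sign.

%ΔP ≈ %ΔQ / ε = (-12.3%)/(-1.66) = 7.41%.

7.4%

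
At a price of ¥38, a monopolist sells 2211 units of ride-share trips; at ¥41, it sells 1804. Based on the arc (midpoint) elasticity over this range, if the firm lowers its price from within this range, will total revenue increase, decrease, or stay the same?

Arc ε = (-407/3)(39.50/2007.5) ≈ -2.669.
|ε| = 2.67 > 1, so demand is elastic. A price cut therefore raises total revenue.

increase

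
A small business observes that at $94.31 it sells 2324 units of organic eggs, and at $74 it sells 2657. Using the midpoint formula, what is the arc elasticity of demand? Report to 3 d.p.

ΔQ = 2657 − 2324 = 333; ΔP = 74 − 94.31 = -20.31.
Midpoints: P̄ = 84.16, Q̄ = 2490.5.
ε = (ΔQ/ΔP)(P̄/Q̄) = (333/-20.31)(84.16/2490.5).

-0.554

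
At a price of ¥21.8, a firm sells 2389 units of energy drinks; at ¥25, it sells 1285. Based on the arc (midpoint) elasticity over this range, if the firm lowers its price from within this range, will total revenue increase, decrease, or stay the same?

Arc ε = (-1104/3.2)(23.40/1837.0) ≈ -4.395.
|ε| = 4.39 > 1, so demand is elastic. A price cut therefore raises total revenue.

increase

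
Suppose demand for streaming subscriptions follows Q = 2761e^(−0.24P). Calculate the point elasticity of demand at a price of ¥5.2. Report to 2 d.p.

At P = 5.2, Q = 792.623.
dQ/dP = −0.24·2761e^(−0.24P) = −0.24Q = -190.230.
ε = (dQ/dP)(P/Q) = (-190.230)(5.2/792.623).

-1.25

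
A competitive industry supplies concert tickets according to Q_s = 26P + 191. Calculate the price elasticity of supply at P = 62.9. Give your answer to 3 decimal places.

0.895

At P = 62.9, Q_s = 1826.40.
dQ_s/dP = 26.
ε_s = (dQ_s/dP)(P/Q_s) = (26)(62.9/1826.40).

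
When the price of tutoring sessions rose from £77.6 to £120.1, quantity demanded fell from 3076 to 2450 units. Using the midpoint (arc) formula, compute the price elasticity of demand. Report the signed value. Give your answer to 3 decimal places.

ΔQ = 2450 − 3076 = -626; ΔP = 120.1 − 77.6 = 42.5.
Midpoints: P̄ = 98.85, Q̄ = 2763.0.
ε = (ΔQ/ΔP)(P̄/Q̄) = (-626/42.5)(98.85/2763.0).

-0.527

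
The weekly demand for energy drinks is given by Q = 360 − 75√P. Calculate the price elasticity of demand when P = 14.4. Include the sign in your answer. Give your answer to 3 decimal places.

At P = 14.4, Q = 75.395.
dQ/dP = −75/(2√P) = -9.882.
ε = (dQ/dP)(P/Q) = (-9.882)(14.4/75.395).

-1.887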